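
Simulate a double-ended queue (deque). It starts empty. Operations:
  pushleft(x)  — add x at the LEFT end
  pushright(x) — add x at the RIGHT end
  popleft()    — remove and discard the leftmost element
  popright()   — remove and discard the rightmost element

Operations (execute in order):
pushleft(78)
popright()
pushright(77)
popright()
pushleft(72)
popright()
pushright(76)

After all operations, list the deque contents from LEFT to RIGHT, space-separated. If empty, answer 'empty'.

pushleft(78): [78]
popright(): []
pushright(77): [77]
popright(): []
pushleft(72): [72]
popright(): []
pushright(76): [76]

Answer: 76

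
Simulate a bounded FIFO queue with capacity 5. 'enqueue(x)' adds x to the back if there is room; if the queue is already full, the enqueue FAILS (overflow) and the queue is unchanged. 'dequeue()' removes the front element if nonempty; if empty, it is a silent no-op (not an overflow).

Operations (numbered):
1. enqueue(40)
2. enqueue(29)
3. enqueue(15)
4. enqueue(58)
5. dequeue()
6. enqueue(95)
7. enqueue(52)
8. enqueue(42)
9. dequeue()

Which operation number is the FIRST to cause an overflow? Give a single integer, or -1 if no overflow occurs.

Answer: 8

Derivation:
1. enqueue(40): size=1
2. enqueue(29): size=2
3. enqueue(15): size=3
4. enqueue(58): size=4
5. dequeue(): size=3
6. enqueue(95): size=4
7. enqueue(52): size=5
8. enqueue(42): size=5=cap → OVERFLOW (fail)
9. dequeue(): size=4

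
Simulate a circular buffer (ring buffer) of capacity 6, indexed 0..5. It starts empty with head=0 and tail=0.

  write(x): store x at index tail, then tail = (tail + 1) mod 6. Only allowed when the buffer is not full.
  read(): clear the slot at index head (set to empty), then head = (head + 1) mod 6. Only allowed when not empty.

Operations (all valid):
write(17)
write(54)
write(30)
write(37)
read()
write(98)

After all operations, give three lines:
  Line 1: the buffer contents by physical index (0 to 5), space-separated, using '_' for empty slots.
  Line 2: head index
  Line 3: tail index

Answer: _ 54 30 37 98 _
1
5

Derivation:
write(17): buf=[17 _ _ _ _ _], head=0, tail=1, size=1
write(54): buf=[17 54 _ _ _ _], head=0, tail=2, size=2
write(30): buf=[17 54 30 _ _ _], head=0, tail=3, size=3
write(37): buf=[17 54 30 37 _ _], head=0, tail=4, size=4
read(): buf=[_ 54 30 37 _ _], head=1, tail=4, size=3
write(98): buf=[_ 54 30 37 98 _], head=1, tail=5, size=4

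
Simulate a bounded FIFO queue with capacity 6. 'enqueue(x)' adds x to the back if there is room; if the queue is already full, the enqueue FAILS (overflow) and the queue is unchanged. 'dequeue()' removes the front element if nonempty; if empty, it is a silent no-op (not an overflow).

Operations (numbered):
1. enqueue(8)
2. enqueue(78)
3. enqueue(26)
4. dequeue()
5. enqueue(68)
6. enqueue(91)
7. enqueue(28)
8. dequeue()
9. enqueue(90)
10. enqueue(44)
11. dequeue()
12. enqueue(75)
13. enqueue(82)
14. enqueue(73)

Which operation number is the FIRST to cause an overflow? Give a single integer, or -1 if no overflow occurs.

1. enqueue(8): size=1
2. enqueue(78): size=2
3. enqueue(26): size=3
4. dequeue(): size=2
5. enqueue(68): size=3
6. enqueue(91): size=4
7. enqueue(28): size=5
8. dequeue(): size=4
9. enqueue(90): size=5
10. enqueue(44): size=6
11. dequeue(): size=5
12. enqueue(75): size=6
13. enqueue(82): size=6=cap → OVERFLOW (fail)
14. enqueue(73): size=6=cap → OVERFLOW (fail)

Answer: 13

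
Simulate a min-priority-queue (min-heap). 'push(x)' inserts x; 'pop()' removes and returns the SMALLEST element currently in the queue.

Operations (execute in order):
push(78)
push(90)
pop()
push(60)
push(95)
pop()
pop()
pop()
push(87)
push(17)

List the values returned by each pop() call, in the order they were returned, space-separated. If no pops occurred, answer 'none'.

push(78): heap contents = [78]
push(90): heap contents = [78, 90]
pop() → 78: heap contents = [90]
push(60): heap contents = [60, 90]
push(95): heap contents = [60, 90, 95]
pop() → 60: heap contents = [90, 95]
pop() → 90: heap contents = [95]
pop() → 95: heap contents = []
push(87): heap contents = [87]
push(17): heap contents = [17, 87]

Answer: 78 60 90 95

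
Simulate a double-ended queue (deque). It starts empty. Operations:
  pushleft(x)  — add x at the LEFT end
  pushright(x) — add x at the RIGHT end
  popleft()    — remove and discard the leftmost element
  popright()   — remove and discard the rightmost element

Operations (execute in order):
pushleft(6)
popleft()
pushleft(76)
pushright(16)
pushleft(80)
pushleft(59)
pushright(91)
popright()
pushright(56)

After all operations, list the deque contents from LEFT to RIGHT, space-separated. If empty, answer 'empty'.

Answer: 59 80 76 16 56

Derivation:
pushleft(6): [6]
popleft(): []
pushleft(76): [76]
pushright(16): [76, 16]
pushleft(80): [80, 76, 16]
pushleft(59): [59, 80, 76, 16]
pushright(91): [59, 80, 76, 16, 91]
popright(): [59, 80, 76, 16]
pushright(56): [59, 80, 76, 16, 56]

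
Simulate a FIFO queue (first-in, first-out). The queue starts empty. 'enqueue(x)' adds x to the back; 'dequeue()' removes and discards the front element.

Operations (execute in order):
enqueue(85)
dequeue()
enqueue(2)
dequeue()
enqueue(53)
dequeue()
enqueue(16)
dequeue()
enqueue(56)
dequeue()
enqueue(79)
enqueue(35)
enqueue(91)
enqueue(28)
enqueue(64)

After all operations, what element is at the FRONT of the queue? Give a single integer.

enqueue(85): queue = [85]
dequeue(): queue = []
enqueue(2): queue = [2]
dequeue(): queue = []
enqueue(53): queue = [53]
dequeue(): queue = []
enqueue(16): queue = [16]
dequeue(): queue = []
enqueue(56): queue = [56]
dequeue(): queue = []
enqueue(79): queue = [79]
enqueue(35): queue = [79, 35]
enqueue(91): queue = [79, 35, 91]
enqueue(28): queue = [79, 35, 91, 28]
enqueue(64): queue = [79, 35, 91, 28, 64]

Answer: 79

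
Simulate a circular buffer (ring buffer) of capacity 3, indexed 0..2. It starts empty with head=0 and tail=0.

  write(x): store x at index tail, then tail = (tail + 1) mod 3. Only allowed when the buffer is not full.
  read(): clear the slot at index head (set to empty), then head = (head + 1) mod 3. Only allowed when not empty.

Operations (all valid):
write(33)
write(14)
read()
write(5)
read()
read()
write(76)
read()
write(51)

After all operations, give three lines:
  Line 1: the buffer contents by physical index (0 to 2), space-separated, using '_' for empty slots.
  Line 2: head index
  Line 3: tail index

Answer: _ 51 _
1
2

Derivation:
write(33): buf=[33 _ _], head=0, tail=1, size=1
write(14): buf=[33 14 _], head=0, tail=2, size=2
read(): buf=[_ 14 _], head=1, tail=2, size=1
write(5): buf=[_ 14 5], head=1, tail=0, size=2
read(): buf=[_ _ 5], head=2, tail=0, size=1
read(): buf=[_ _ _], head=0, tail=0, size=0
write(76): buf=[76 _ _], head=0, tail=1, size=1
read(): buf=[_ _ _], head=1, tail=1, size=0
write(51): buf=[_ 51 _], head=1, tail=2, size=1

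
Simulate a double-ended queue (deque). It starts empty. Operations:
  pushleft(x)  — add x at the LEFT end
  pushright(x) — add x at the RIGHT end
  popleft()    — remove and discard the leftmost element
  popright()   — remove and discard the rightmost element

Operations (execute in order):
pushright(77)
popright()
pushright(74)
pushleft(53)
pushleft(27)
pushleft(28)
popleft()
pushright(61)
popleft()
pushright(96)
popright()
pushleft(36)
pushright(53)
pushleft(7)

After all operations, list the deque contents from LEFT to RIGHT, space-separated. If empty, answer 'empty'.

pushright(77): [77]
popright(): []
pushright(74): [74]
pushleft(53): [53, 74]
pushleft(27): [27, 53, 74]
pushleft(28): [28, 27, 53, 74]
popleft(): [27, 53, 74]
pushright(61): [27, 53, 74, 61]
popleft(): [53, 74, 61]
pushright(96): [53, 74, 61, 96]
popright(): [53, 74, 61]
pushleft(36): [36, 53, 74, 61]
pushright(53): [36, 53, 74, 61, 53]
pushleft(7): [7, 36, 53, 74, 61, 53]

Answer: 7 36 53 74 61 53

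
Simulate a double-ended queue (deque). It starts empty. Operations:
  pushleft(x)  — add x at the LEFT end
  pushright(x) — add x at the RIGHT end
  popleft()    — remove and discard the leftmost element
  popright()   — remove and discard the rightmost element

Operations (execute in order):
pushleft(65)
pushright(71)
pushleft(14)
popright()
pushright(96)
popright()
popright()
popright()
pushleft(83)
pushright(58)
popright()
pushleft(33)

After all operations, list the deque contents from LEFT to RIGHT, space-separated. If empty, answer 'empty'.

Answer: 33 83

Derivation:
pushleft(65): [65]
pushright(71): [65, 71]
pushleft(14): [14, 65, 71]
popright(): [14, 65]
pushright(96): [14, 65, 96]
popright(): [14, 65]
popright(): [14]
popright(): []
pushleft(83): [83]
pushright(58): [83, 58]
popright(): [83]
pushleft(33): [33, 83]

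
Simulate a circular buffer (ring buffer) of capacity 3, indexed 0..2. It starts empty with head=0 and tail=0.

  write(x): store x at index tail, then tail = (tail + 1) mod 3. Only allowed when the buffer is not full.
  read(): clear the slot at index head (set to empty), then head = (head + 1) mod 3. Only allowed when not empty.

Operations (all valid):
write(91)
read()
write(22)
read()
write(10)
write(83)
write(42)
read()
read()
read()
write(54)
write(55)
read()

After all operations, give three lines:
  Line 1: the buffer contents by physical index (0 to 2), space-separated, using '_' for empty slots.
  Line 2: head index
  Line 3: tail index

write(91): buf=[91 _ _], head=0, tail=1, size=1
read(): buf=[_ _ _], head=1, tail=1, size=0
write(22): buf=[_ 22 _], head=1, tail=2, size=1
read(): buf=[_ _ _], head=2, tail=2, size=0
write(10): buf=[_ _ 10], head=2, tail=0, size=1
write(83): buf=[83 _ 10], head=2, tail=1, size=2
write(42): buf=[83 42 10], head=2, tail=2, size=3
read(): buf=[83 42 _], head=0, tail=2, size=2
read(): buf=[_ 42 _], head=1, tail=2, size=1
read(): buf=[_ _ _], head=2, tail=2, size=0
write(54): buf=[_ _ 54], head=2, tail=0, size=1
write(55): buf=[55 _ 54], head=2, tail=1, size=2
read(): buf=[55 _ _], head=0, tail=1, size=1

Answer: 55 _ _
0
1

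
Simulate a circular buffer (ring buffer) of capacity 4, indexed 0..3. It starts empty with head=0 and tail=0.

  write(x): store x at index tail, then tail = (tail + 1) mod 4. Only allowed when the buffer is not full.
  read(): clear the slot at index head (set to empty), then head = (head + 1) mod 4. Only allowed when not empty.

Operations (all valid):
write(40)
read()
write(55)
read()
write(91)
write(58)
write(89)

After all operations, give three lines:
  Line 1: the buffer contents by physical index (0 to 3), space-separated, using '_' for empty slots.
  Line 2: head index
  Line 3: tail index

Answer: 89 _ 91 58
2
1

Derivation:
write(40): buf=[40 _ _ _], head=0, tail=1, size=1
read(): buf=[_ _ _ _], head=1, tail=1, size=0
write(55): buf=[_ 55 _ _], head=1, tail=2, size=1
read(): buf=[_ _ _ _], head=2, tail=2, size=0
write(91): buf=[_ _ 91 _], head=2, tail=3, size=1
write(58): buf=[_ _ 91 58], head=2, tail=0, size=2
write(89): buf=[89 _ 91 58], head=2, tail=1, size=3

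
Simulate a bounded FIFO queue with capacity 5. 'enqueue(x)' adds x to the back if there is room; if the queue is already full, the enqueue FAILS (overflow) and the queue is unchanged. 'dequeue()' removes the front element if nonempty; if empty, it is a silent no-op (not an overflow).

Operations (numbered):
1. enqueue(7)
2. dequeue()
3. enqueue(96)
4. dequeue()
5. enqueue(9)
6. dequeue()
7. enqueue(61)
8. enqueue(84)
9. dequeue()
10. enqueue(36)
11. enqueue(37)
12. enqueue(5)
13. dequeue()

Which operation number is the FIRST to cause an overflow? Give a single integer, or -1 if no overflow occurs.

Answer: -1

Derivation:
1. enqueue(7): size=1
2. dequeue(): size=0
3. enqueue(96): size=1
4. dequeue(): size=0
5. enqueue(9): size=1
6. dequeue(): size=0
7. enqueue(61): size=1
8. enqueue(84): size=2
9. dequeue(): size=1
10. enqueue(36): size=2
11. enqueue(37): size=3
12. enqueue(5): size=4
13. dequeue(): size=3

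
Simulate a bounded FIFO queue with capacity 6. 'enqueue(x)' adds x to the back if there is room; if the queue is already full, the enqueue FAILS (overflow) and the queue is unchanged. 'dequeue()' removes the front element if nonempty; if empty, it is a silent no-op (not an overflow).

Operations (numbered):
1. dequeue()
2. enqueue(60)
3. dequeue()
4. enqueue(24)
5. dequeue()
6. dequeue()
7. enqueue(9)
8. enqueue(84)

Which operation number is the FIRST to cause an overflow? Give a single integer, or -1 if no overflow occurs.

Answer: -1

Derivation:
1. dequeue(): empty, no-op, size=0
2. enqueue(60): size=1
3. dequeue(): size=0
4. enqueue(24): size=1
5. dequeue(): size=0
6. dequeue(): empty, no-op, size=0
7. enqueue(9): size=1
8. enqueue(84): size=2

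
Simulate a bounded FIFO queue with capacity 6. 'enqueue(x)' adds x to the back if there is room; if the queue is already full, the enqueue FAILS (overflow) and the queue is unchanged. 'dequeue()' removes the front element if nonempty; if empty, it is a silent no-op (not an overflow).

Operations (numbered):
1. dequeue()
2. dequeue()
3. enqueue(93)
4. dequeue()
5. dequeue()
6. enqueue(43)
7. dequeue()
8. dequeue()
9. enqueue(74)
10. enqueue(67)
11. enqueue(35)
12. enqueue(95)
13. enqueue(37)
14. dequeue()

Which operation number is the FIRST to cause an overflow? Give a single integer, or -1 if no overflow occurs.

Answer: -1

Derivation:
1. dequeue(): empty, no-op, size=0
2. dequeue(): empty, no-op, size=0
3. enqueue(93): size=1
4. dequeue(): size=0
5. dequeue(): empty, no-op, size=0
6. enqueue(43): size=1
7. dequeue(): size=0
8. dequeue(): empty, no-op, size=0
9. enqueue(74): size=1
10. enqueue(67): size=2
11. enqueue(35): size=3
12. enqueue(95): size=4
13. enqueue(37): size=5
14. dequeue(): size=4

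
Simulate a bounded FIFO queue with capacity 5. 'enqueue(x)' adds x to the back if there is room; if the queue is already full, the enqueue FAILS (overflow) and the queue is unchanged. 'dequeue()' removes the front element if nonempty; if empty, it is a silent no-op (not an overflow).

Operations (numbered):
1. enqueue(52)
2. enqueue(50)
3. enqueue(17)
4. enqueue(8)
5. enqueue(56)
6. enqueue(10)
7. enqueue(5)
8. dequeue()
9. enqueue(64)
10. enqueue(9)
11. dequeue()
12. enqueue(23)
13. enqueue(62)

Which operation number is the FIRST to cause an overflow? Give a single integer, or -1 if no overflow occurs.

Answer: 6

Derivation:
1. enqueue(52): size=1
2. enqueue(50): size=2
3. enqueue(17): size=3
4. enqueue(8): size=4
5. enqueue(56): size=5
6. enqueue(10): size=5=cap → OVERFLOW (fail)
7. enqueue(5): size=5=cap → OVERFLOW (fail)
8. dequeue(): size=4
9. enqueue(64): size=5
10. enqueue(9): size=5=cap → OVERFLOW (fail)
11. dequeue(): size=4
12. enqueue(23): size=5
13. enqueue(62): size=5=cap → OVERFLOW (fail)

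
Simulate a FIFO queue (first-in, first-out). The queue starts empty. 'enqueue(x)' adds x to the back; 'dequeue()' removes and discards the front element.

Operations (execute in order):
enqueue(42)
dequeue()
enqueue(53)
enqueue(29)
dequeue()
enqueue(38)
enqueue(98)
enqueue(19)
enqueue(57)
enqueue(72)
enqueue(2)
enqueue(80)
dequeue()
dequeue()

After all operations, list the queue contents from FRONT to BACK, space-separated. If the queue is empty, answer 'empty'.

enqueue(42): [42]
dequeue(): []
enqueue(53): [53]
enqueue(29): [53, 29]
dequeue(): [29]
enqueue(38): [29, 38]
enqueue(98): [29, 38, 98]
enqueue(19): [29, 38, 98, 19]
enqueue(57): [29, 38, 98, 19, 57]
enqueue(72): [29, 38, 98, 19, 57, 72]
enqueue(2): [29, 38, 98, 19, 57, 72, 2]
enqueue(80): [29, 38, 98, 19, 57, 72, 2, 80]
dequeue(): [38, 98, 19, 57, 72, 2, 80]
dequeue(): [98, 19, 57, 72, 2, 80]

Answer: 98 19 57 72 2 80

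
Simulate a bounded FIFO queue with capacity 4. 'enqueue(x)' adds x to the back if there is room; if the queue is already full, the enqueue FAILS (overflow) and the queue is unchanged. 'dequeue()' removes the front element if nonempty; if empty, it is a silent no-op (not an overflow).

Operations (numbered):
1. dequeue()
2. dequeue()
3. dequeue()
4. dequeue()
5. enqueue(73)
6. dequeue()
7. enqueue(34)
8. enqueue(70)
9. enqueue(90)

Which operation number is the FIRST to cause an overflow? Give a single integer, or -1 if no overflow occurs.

Answer: -1

Derivation:
1. dequeue(): empty, no-op, size=0
2. dequeue(): empty, no-op, size=0
3. dequeue(): empty, no-op, size=0
4. dequeue(): empty, no-op, size=0
5. enqueue(73): size=1
6. dequeue(): size=0
7. enqueue(34): size=1
8. enqueue(70): size=2
9. enqueue(90): size=3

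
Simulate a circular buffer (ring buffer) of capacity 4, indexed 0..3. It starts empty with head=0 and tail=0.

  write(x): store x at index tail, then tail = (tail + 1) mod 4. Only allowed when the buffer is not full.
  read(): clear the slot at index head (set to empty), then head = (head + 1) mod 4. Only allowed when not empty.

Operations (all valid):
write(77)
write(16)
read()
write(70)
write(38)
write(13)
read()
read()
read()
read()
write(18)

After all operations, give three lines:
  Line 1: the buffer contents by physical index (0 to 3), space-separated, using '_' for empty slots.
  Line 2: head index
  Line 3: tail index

write(77): buf=[77 _ _ _], head=0, tail=1, size=1
write(16): buf=[77 16 _ _], head=0, tail=2, size=2
read(): buf=[_ 16 _ _], head=1, tail=2, size=1
write(70): buf=[_ 16 70 _], head=1, tail=3, size=2
write(38): buf=[_ 16 70 38], head=1, tail=0, size=3
write(13): buf=[13 16 70 38], head=1, tail=1, size=4
read(): buf=[13 _ 70 38], head=2, tail=1, size=3
read(): buf=[13 _ _ 38], head=3, tail=1, size=2
read(): buf=[13 _ _ _], head=0, tail=1, size=1
read(): buf=[_ _ _ _], head=1, tail=1, size=0
write(18): buf=[_ 18 _ _], head=1, tail=2, size=1

Answer: _ 18 _ _
1
2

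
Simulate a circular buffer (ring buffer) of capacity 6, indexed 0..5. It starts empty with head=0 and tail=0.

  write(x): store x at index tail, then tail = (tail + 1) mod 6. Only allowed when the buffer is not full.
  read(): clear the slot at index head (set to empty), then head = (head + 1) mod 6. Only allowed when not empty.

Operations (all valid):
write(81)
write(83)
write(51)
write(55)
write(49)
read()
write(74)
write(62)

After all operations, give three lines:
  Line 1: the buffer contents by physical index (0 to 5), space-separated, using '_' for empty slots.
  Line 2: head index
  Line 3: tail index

write(81): buf=[81 _ _ _ _ _], head=0, tail=1, size=1
write(83): buf=[81 83 _ _ _ _], head=0, tail=2, size=2
write(51): buf=[81 83 51 _ _ _], head=0, tail=3, size=3
write(55): buf=[81 83 51 55 _ _], head=0, tail=4, size=4
write(49): buf=[81 83 51 55 49 _], head=0, tail=5, size=5
read(): buf=[_ 83 51 55 49 _], head=1, tail=5, size=4
write(74): buf=[_ 83 51 55 49 74], head=1, tail=0, size=5
write(62): buf=[62 83 51 55 49 74], head=1, tail=1, size=6

Answer: 62 83 51 55 49 74
1
1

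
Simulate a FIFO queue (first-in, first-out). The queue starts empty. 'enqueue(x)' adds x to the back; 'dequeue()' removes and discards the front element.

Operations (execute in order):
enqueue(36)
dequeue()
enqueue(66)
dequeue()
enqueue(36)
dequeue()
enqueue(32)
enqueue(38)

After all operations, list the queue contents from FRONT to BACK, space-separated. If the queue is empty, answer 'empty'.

Answer: 32 38

Derivation:
enqueue(36): [36]
dequeue(): []
enqueue(66): [66]
dequeue(): []
enqueue(36): [36]
dequeue(): []
enqueue(32): [32]
enqueue(38): [32, 38]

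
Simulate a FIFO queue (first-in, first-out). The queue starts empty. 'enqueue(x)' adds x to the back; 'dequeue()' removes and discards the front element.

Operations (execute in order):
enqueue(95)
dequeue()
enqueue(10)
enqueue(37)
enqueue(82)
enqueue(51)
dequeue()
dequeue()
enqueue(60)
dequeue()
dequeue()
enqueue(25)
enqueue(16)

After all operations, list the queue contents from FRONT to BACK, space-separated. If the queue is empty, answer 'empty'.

enqueue(95): [95]
dequeue(): []
enqueue(10): [10]
enqueue(37): [10, 37]
enqueue(82): [10, 37, 82]
enqueue(51): [10, 37, 82, 51]
dequeue(): [37, 82, 51]
dequeue(): [82, 51]
enqueue(60): [82, 51, 60]
dequeue(): [51, 60]
dequeue(): [60]
enqueue(25): [60, 25]
enqueue(16): [60, 25, 16]

Answer: 60 25 16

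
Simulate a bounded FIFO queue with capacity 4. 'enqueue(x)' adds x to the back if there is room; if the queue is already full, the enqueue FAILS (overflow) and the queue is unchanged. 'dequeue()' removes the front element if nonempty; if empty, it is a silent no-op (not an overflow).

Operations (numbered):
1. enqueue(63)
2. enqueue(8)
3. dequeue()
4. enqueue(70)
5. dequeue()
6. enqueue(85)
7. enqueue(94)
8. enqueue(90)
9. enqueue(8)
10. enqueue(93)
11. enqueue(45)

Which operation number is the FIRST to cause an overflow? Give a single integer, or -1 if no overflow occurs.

Answer: 9

Derivation:
1. enqueue(63): size=1
2. enqueue(8): size=2
3. dequeue(): size=1
4. enqueue(70): size=2
5. dequeue(): size=1
6. enqueue(85): size=2
7. enqueue(94): size=3
8. enqueue(90): size=4
9. enqueue(8): size=4=cap → OVERFLOW (fail)
10. enqueue(93): size=4=cap → OVERFLOW (fail)
11. enqueue(45): size=4=cap → OVERFLOW (fail)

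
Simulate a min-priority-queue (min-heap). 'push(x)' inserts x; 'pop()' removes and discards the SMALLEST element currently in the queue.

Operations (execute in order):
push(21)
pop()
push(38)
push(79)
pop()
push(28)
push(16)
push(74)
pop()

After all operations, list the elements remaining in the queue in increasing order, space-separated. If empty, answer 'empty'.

push(21): heap contents = [21]
pop() → 21: heap contents = []
push(38): heap contents = [38]
push(79): heap contents = [38, 79]
pop() → 38: heap contents = [79]
push(28): heap contents = [28, 79]
push(16): heap contents = [16, 28, 79]
push(74): heap contents = [16, 28, 74, 79]
pop() → 16: heap contents = [28, 74, 79]

Answer: 28 74 79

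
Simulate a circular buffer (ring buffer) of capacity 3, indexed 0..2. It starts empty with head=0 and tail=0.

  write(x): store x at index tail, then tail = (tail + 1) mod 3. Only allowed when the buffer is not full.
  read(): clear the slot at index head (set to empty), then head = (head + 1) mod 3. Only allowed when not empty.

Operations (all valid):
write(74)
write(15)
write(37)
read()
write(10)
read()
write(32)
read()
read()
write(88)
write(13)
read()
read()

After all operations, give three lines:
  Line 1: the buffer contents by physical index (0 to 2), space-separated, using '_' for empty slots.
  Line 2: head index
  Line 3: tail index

write(74): buf=[74 _ _], head=0, tail=1, size=1
write(15): buf=[74 15 _], head=0, tail=2, size=2
write(37): buf=[74 15 37], head=0, tail=0, size=3
read(): buf=[_ 15 37], head=1, tail=0, size=2
write(10): buf=[10 15 37], head=1, tail=1, size=3
read(): buf=[10 _ 37], head=2, tail=1, size=2
write(32): buf=[10 32 37], head=2, tail=2, size=3
read(): buf=[10 32 _], head=0, tail=2, size=2
read(): buf=[_ 32 _], head=1, tail=2, size=1
write(88): buf=[_ 32 88], head=1, tail=0, size=2
write(13): buf=[13 32 88], head=1, tail=1, size=3
read(): buf=[13 _ 88], head=2, tail=1, size=2
read(): buf=[13 _ _], head=0, tail=1, size=1

Answer: 13 _ _
0
1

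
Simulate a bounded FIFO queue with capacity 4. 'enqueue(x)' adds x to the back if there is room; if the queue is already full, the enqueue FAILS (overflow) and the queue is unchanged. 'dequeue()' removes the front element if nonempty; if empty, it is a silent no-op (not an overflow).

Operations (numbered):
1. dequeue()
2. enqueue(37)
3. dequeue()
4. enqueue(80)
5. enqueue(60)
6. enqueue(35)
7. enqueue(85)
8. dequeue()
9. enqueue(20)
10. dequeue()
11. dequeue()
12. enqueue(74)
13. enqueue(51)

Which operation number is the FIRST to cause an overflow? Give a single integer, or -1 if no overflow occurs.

1. dequeue(): empty, no-op, size=0
2. enqueue(37): size=1
3. dequeue(): size=0
4. enqueue(80): size=1
5. enqueue(60): size=2
6. enqueue(35): size=3
7. enqueue(85): size=4
8. dequeue(): size=3
9. enqueue(20): size=4
10. dequeue(): size=3
11. dequeue(): size=2
12. enqueue(74): size=3
13. enqueue(51): size=4

Answer: -1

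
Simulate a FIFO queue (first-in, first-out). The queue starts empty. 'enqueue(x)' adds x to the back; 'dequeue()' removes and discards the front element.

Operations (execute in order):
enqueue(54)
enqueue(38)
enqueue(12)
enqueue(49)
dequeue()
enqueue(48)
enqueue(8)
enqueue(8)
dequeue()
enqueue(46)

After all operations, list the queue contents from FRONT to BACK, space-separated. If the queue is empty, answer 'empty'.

Answer: 12 49 48 8 8 46

Derivation:
enqueue(54): [54]
enqueue(38): [54, 38]
enqueue(12): [54, 38, 12]
enqueue(49): [54, 38, 12, 49]
dequeue(): [38, 12, 49]
enqueue(48): [38, 12, 49, 48]
enqueue(8): [38, 12, 49, 48, 8]
enqueue(8): [38, 12, 49, 48, 8, 8]
dequeue(): [12, 49, 48, 8, 8]
enqueue(46): [12, 49, 48, 8, 8, 46]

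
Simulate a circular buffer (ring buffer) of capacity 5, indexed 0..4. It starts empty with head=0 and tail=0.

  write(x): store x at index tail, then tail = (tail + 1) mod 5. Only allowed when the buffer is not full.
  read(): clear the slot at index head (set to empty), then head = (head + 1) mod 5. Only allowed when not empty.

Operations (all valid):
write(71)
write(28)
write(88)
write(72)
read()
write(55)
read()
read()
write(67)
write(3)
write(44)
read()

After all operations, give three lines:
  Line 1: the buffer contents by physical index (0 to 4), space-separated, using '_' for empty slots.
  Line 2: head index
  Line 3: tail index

write(71): buf=[71 _ _ _ _], head=0, tail=1, size=1
write(28): buf=[71 28 _ _ _], head=0, tail=2, size=2
write(88): buf=[71 28 88 _ _], head=0, tail=3, size=3
write(72): buf=[71 28 88 72 _], head=0, tail=4, size=4
read(): buf=[_ 28 88 72 _], head=1, tail=4, size=3
write(55): buf=[_ 28 88 72 55], head=1, tail=0, size=4
read(): buf=[_ _ 88 72 55], head=2, tail=0, size=3
read(): buf=[_ _ _ 72 55], head=3, tail=0, size=2
write(67): buf=[67 _ _ 72 55], head=3, tail=1, size=3
write(3): buf=[67 3 _ 72 55], head=3, tail=2, size=4
write(44): buf=[67 3 44 72 55], head=3, tail=3, size=5
read(): buf=[67 3 44 _ 55], head=4, tail=3, size=4

Answer: 67 3 44 _ 55
4
3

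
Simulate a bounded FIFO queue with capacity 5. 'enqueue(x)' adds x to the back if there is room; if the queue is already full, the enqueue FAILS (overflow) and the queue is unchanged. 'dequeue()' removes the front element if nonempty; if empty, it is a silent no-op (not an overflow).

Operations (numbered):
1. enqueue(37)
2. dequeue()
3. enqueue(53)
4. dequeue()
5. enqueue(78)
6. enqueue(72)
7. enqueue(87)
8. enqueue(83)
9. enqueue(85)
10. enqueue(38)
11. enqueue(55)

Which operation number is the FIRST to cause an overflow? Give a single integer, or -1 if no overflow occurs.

1. enqueue(37): size=1
2. dequeue(): size=0
3. enqueue(53): size=1
4. dequeue(): size=0
5. enqueue(78): size=1
6. enqueue(72): size=2
7. enqueue(87): size=3
8. enqueue(83): size=4
9. enqueue(85): size=5
10. enqueue(38): size=5=cap → OVERFLOW (fail)
11. enqueue(55): size=5=cap → OVERFLOW (fail)

Answer: 10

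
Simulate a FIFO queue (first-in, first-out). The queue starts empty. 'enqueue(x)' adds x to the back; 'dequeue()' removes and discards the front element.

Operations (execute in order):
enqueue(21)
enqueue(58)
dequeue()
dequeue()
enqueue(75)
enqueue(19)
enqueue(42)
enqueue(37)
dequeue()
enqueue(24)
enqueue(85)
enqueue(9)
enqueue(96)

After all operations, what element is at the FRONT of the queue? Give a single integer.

enqueue(21): queue = [21]
enqueue(58): queue = [21, 58]
dequeue(): queue = [58]
dequeue(): queue = []
enqueue(75): queue = [75]
enqueue(19): queue = [75, 19]
enqueue(42): queue = [75, 19, 42]
enqueue(37): queue = [75, 19, 42, 37]
dequeue(): queue = [19, 42, 37]
enqueue(24): queue = [19, 42, 37, 24]
enqueue(85): queue = [19, 42, 37, 24, 85]
enqueue(9): queue = [19, 42, 37, 24, 85, 9]
enqueue(96): queue = [19, 42, 37, 24, 85, 9, 96]

Answer: 19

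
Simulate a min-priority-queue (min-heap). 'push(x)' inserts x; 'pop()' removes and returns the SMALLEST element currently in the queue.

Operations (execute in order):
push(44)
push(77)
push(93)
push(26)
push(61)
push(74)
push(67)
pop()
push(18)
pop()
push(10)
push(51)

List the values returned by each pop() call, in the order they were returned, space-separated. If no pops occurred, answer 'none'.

Answer: 26 18

Derivation:
push(44): heap contents = [44]
push(77): heap contents = [44, 77]
push(93): heap contents = [44, 77, 93]
push(26): heap contents = [26, 44, 77, 93]
push(61): heap contents = [26, 44, 61, 77, 93]
push(74): heap contents = [26, 44, 61, 74, 77, 93]
push(67): heap contents = [26, 44, 61, 67, 74, 77, 93]
pop() → 26: heap contents = [44, 61, 67, 74, 77, 93]
push(18): heap contents = [18, 44, 61, 67, 74, 77, 93]
pop() → 18: heap contents = [44, 61, 67, 74, 77, 93]
push(10): heap contents = [10, 44, 61, 67, 74, 77, 93]
push(51): heap contents = [10, 44, 51, 61, 67, 74, 77, 93]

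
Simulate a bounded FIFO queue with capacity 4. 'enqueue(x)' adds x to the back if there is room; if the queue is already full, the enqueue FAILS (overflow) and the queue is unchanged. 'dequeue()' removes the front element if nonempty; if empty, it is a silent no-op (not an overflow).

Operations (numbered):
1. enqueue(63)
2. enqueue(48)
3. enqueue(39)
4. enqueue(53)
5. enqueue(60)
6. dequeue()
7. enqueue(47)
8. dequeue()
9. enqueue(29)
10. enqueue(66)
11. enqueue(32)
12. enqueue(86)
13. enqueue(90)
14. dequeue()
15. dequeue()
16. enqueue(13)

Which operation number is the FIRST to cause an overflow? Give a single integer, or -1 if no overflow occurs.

1. enqueue(63): size=1
2. enqueue(48): size=2
3. enqueue(39): size=3
4. enqueue(53): size=4
5. enqueue(60): size=4=cap → OVERFLOW (fail)
6. dequeue(): size=3
7. enqueue(47): size=4
8. dequeue(): size=3
9. enqueue(29): size=4
10. enqueue(66): size=4=cap → OVERFLOW (fail)
11. enqueue(32): size=4=cap → OVERFLOW (fail)
12. enqueue(86): size=4=cap → OVERFLOW (fail)
13. enqueue(90): size=4=cap → OVERFLOW (fail)
14. dequeue(): size=3
15. dequeue(): size=2
16. enqueue(13): size=3

Answer: 5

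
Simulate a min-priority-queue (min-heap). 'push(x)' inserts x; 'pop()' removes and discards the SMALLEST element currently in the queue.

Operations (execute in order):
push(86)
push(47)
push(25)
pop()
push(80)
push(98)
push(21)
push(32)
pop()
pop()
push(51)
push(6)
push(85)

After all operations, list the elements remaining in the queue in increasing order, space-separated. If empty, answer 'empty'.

push(86): heap contents = [86]
push(47): heap contents = [47, 86]
push(25): heap contents = [25, 47, 86]
pop() → 25: heap contents = [47, 86]
push(80): heap contents = [47, 80, 86]
push(98): heap contents = [47, 80, 86, 98]
push(21): heap contents = [21, 47, 80, 86, 98]
push(32): heap contents = [21, 32, 47, 80, 86, 98]
pop() → 21: heap contents = [32, 47, 80, 86, 98]
pop() → 32: heap contents = [47, 80, 86, 98]
push(51): heap contents = [47, 51, 80, 86, 98]
push(6): heap contents = [6, 47, 51, 80, 86, 98]
push(85): heap contents = [6, 47, 51, 80, 85, 86, 98]

Answer: 6 47 51 80 85 86 98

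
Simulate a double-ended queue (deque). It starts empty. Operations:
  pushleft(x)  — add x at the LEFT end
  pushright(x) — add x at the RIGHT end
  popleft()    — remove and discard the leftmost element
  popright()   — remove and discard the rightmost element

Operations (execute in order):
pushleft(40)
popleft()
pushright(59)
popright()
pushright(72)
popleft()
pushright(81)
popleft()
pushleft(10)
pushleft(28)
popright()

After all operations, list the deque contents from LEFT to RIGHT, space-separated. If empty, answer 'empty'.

pushleft(40): [40]
popleft(): []
pushright(59): [59]
popright(): []
pushright(72): [72]
popleft(): []
pushright(81): [81]
popleft(): []
pushleft(10): [10]
pushleft(28): [28, 10]
popright(): [28]

Answer: 28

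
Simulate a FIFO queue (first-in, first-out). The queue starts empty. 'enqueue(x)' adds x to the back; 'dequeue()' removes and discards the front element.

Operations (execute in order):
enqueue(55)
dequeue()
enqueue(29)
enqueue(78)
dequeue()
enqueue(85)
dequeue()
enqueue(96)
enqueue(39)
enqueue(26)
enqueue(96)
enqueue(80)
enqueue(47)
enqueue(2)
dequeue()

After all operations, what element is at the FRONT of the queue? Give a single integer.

enqueue(55): queue = [55]
dequeue(): queue = []
enqueue(29): queue = [29]
enqueue(78): queue = [29, 78]
dequeue(): queue = [78]
enqueue(85): queue = [78, 85]
dequeue(): queue = [85]
enqueue(96): queue = [85, 96]
enqueue(39): queue = [85, 96, 39]
enqueue(26): queue = [85, 96, 39, 26]
enqueue(96): queue = [85, 96, 39, 26, 96]
enqueue(80): queue = [85, 96, 39, 26, 96, 80]
enqueue(47): queue = [85, 96, 39, 26, 96, 80, 47]
enqueue(2): queue = [85, 96, 39, 26, 96, 80, 47, 2]
dequeue(): queue = [96, 39, 26, 96, 80, 47, 2]

Answer: 96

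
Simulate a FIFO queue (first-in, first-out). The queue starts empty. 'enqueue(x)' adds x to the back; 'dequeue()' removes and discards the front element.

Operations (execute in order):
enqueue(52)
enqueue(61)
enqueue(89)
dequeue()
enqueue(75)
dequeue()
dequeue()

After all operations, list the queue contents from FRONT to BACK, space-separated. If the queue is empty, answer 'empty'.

Answer: 75

Derivation:
enqueue(52): [52]
enqueue(61): [52, 61]
enqueue(89): [52, 61, 89]
dequeue(): [61, 89]
enqueue(75): [61, 89, 75]
dequeue(): [89, 75]
dequeue(): [75]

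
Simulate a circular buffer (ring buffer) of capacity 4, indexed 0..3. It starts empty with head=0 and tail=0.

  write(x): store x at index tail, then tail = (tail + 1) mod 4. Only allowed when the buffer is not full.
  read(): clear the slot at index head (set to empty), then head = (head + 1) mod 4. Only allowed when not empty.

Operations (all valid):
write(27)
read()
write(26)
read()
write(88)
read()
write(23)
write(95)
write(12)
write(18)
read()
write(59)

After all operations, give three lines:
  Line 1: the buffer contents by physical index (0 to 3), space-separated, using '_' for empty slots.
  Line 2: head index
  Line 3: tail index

Answer: 95 12 18 59
0
0

Derivation:
write(27): buf=[27 _ _ _], head=0, tail=1, size=1
read(): buf=[_ _ _ _], head=1, tail=1, size=0
write(26): buf=[_ 26 _ _], head=1, tail=2, size=1
read(): buf=[_ _ _ _], head=2, tail=2, size=0
write(88): buf=[_ _ 88 _], head=2, tail=3, size=1
read(): buf=[_ _ _ _], head=3, tail=3, size=0
write(23): buf=[_ _ _ 23], head=3, tail=0, size=1
write(95): buf=[95 _ _ 23], head=3, tail=1, size=2
write(12): buf=[95 12 _ 23], head=3, tail=2, size=3
write(18): buf=[95 12 18 23], head=3, tail=3, size=4
read(): buf=[95 12 18 _], head=0, tail=3, size=3
write(59): buf=[95 12 18 59], head=0, tail=0, size=4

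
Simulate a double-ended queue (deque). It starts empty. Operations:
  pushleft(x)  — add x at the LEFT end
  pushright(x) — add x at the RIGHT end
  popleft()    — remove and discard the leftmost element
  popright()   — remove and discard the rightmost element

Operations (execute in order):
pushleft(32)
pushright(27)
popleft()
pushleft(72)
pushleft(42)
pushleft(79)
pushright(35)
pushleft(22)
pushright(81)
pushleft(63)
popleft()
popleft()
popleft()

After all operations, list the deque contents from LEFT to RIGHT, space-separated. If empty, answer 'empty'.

pushleft(32): [32]
pushright(27): [32, 27]
popleft(): [27]
pushleft(72): [72, 27]
pushleft(42): [42, 72, 27]
pushleft(79): [79, 42, 72, 27]
pushright(35): [79, 42, 72, 27, 35]
pushleft(22): [22, 79, 42, 72, 27, 35]
pushright(81): [22, 79, 42, 72, 27, 35, 81]
pushleft(63): [63, 22, 79, 42, 72, 27, 35, 81]
popleft(): [22, 79, 42, 72, 27, 35, 81]
popleft(): [79, 42, 72, 27, 35, 81]
popleft(): [42, 72, 27, 35, 81]

Answer: 42 72 27 35 81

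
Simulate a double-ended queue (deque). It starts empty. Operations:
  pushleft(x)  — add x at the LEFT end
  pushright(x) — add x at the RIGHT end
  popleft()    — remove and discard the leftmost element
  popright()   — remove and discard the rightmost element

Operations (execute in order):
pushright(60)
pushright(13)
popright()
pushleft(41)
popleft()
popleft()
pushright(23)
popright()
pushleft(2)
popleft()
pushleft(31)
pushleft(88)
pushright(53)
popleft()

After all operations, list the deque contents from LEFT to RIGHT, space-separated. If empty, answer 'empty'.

pushright(60): [60]
pushright(13): [60, 13]
popright(): [60]
pushleft(41): [41, 60]
popleft(): [60]
popleft(): []
pushright(23): [23]
popright(): []
pushleft(2): [2]
popleft(): []
pushleft(31): [31]
pushleft(88): [88, 31]
pushright(53): [88, 31, 53]
popleft(): [31, 53]

Answer: 31 53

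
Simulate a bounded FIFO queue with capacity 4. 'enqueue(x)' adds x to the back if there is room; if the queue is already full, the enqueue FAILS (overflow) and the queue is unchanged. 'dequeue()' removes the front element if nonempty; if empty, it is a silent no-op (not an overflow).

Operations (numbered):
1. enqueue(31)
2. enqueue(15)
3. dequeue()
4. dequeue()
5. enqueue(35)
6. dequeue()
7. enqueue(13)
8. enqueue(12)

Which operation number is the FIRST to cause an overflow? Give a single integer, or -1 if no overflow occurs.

1. enqueue(31): size=1
2. enqueue(15): size=2
3. dequeue(): size=1
4. dequeue(): size=0
5. enqueue(35): size=1
6. dequeue(): size=0
7. enqueue(13): size=1
8. enqueue(12): size=2

Answer: -1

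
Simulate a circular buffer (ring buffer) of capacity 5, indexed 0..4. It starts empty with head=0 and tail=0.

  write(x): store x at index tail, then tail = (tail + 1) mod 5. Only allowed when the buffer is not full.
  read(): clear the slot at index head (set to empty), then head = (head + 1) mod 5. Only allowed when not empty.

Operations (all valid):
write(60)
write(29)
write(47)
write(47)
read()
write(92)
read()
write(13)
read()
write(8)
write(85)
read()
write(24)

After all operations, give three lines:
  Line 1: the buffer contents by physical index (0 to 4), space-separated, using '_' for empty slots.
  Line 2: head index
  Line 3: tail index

Answer: 13 8 85 24 92
4
4

Derivation:
write(60): buf=[60 _ _ _ _], head=0, tail=1, size=1
write(29): buf=[60 29 _ _ _], head=0, tail=2, size=2
write(47): buf=[60 29 47 _ _], head=0, tail=3, size=3
write(47): buf=[60 29 47 47 _], head=0, tail=4, size=4
read(): buf=[_ 29 47 47 _], head=1, tail=4, size=3
write(92): buf=[_ 29 47 47 92], head=1, tail=0, size=4
read(): buf=[_ _ 47 47 92], head=2, tail=0, size=3
write(13): buf=[13 _ 47 47 92], head=2, tail=1, size=4
read(): buf=[13 _ _ 47 92], head=3, tail=1, size=3
write(8): buf=[13 8 _ 47 92], head=3, tail=2, size=4
write(85): buf=[13 8 85 47 92], head=3, tail=3, size=5
read(): buf=[13 8 85 _ 92], head=4, tail=3, size=4
write(24): buf=[13 8 85 24 92], head=4, tail=4, size=5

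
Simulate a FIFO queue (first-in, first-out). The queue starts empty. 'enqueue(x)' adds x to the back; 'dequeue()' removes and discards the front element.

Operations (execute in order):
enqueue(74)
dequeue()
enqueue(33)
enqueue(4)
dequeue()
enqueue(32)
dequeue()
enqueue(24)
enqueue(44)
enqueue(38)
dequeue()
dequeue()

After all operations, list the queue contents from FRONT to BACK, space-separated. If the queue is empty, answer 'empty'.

enqueue(74): [74]
dequeue(): []
enqueue(33): [33]
enqueue(4): [33, 4]
dequeue(): [4]
enqueue(32): [4, 32]
dequeue(): [32]
enqueue(24): [32, 24]
enqueue(44): [32, 24, 44]
enqueue(38): [32, 24, 44, 38]
dequeue(): [24, 44, 38]
dequeue(): [44, 38]

Answer: 44 38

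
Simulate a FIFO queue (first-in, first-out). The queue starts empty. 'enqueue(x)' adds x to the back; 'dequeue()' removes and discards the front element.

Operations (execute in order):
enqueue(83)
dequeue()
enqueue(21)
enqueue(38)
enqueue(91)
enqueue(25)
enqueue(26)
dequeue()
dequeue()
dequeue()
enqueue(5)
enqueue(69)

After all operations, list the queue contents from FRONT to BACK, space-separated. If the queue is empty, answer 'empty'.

Answer: 25 26 5 69

Derivation:
enqueue(83): [83]
dequeue(): []
enqueue(21): [21]
enqueue(38): [21, 38]
enqueue(91): [21, 38, 91]
enqueue(25): [21, 38, 91, 25]
enqueue(26): [21, 38, 91, 25, 26]
dequeue(): [38, 91, 25, 26]
dequeue(): [91, 25, 26]
dequeue(): [25, 26]
enqueue(5): [25, 26, 5]
enqueue(69): [25, 26, 5, 69]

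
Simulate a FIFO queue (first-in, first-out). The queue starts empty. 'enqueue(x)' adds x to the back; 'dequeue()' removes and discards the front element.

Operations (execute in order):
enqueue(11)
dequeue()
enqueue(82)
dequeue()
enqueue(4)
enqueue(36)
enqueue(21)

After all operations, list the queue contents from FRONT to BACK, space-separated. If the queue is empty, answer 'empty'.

enqueue(11): [11]
dequeue(): []
enqueue(82): [82]
dequeue(): []
enqueue(4): [4]
enqueue(36): [4, 36]
enqueue(21): [4, 36, 21]

Answer: 4 36 21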